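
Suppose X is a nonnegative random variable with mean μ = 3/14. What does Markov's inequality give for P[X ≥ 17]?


μ = E[X] = 3/14, a = 17.
Markov: P[X ≥ 17] ≤ μ/a = (3/14)/17 = 3/238.
Numerically: ≈ 0.0126.
(Since a = 17 > μ = 0.2143, the bound 3/238 is < 1 and informative.)

P[X ≥ 17] ≤ 3/238 ≈ 0.0126.


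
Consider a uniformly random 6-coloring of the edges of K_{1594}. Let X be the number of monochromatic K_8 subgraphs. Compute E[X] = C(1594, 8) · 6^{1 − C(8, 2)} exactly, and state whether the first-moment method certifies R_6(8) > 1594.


E[X] = C(1594, 8) · 6^{1 − 28} = 1015652773590544255167 · 6^{−27} = 1015652773590544255167/1023490369077469249536.
As a reduced fraction: E[X] = 37616769392242379821/37907050706572935168 ≈ 0.9923.
Is E[X] < 1? YES.
Since E[X] < 1, there exists a 6-coloring of K_{1594} with no monochromatic K_8; hence R_6(8) > 1594.

E[X] = 37616769392242379821/37907050706572935168 ≈ 0.9923; E[X] < 1, so R_6(8) > 1594.


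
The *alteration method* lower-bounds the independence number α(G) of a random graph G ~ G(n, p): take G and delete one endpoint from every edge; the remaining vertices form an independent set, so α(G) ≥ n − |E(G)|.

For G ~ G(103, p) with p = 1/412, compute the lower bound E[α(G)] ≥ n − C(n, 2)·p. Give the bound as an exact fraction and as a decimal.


E[|E(G)|] = C(103, 2)·p = 5253 · (1/412) = 51/4.
E[α(G)] ≥ n − E[|E(G)|] = 103 − 51/4 = 361/4.
Numerically: ≈ 90.250000.
(This is only a lower bound; the true E[α(G)] may be larger.)

E[α(G)] ≥ 361/4 ≈ 90.250000.


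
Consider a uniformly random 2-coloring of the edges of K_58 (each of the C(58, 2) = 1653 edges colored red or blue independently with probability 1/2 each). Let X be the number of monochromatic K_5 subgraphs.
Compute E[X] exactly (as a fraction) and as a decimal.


Let X = Σ_S X_S over the C(58, 5) = 4582116 subsets S of size 5, where X_S = 1 if the K_5 on S is monochromatic.
For a fixed S, the K_5 on S has C(5, 2) = 10 edges. P[all 10 edges red] = (1/2)^10, and likewise for blue, so P[monochromatic] = 2·(1/2)^10 = 2^{1 − 10} = 1/512.
Summing: E[X] = C(58, 5) · 2^{1 − 10} = 4582116 · 1/512 = 1145529/128.
Numerically: E[X] ≈ 8949.4453.

E[X] = C(58,5)·2^(1−C(5,2)) = 1145529/128 ≈ 8949.4453.


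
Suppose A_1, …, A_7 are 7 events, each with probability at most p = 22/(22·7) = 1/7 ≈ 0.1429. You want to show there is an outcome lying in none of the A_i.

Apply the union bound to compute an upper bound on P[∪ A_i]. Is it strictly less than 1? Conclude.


Union bound: P[∪_{i=1}^{7} A_i] ≤ Σ_i P[A_i] ≤ 7·p = 7·(1/7) = 1.
Numerically: 1 ≈ 1.0000.
Is 1 < 1? NO.
Since the bound 1 is ≥ 1, the union bound is uninformative here; it does NOT by itself certify existence.

7·p = 1 ≈ 1.0000; existence NOT certified by the union bound.


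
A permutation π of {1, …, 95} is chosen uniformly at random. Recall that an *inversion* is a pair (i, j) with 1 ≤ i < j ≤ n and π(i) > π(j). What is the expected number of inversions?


Write X = Σ X_I over the C(95, 2) = 4465 pairs i < j, with X_I the indicator of one inversion.
There are 4465 indicators.
For each fixed pair i < j, the values π(i) and π(j) are two distinct elements of {1, …, 95} in uniformly random order; by symmetry P[π(i) > π(j)] = 1/2.
By linearity: E[X] = 4465 · (1/2) = C(95, 2) · (1/2) = 4465/2 = 4465/2 ≈ 2232.50000.

E[X] = 4465/2 = 2232.50000.


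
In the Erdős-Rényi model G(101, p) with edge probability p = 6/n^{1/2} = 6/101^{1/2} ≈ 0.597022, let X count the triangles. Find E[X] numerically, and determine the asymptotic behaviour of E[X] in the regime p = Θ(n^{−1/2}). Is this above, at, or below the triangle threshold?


Number of potential triangles: C(101, 3) = 166650.
Each occurs with probability p³ ≈ (0.597022)³ ≈ 2.12800033e-01.
By linearity: E[X] = C(101, 3)·p³ ≈ 166650 · 2.12800033e-01 ≈ 35463.125459.
Since α = 1/2 < 1, p = c/n^{1/2} ≫ 1/n is above the triangle threshold p ~ 1/n. Asymptotically E[X] ~ (c³/6)·n^{3(1−α)} = (6³/6)·n^{1.5} → ∞; triangles are abundant w.h.p.

E[X] ≈ 35463.125459; in regime p = Θ(1/n^{1/2}) E[X] diverges (above the triangle threshold p ~ 1/n).


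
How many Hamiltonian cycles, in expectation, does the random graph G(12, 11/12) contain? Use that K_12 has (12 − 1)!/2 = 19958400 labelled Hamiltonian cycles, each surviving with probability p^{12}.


K_12 has (12 − 1)!/2 = 19958400 labelled Hamiltonian cycles.
For each such Hamiltonian cycle H, let X_H = 1 if all 12 edges of H are present in G. Then P[X_H = 1] = p^{12} = (11/12)^{12} = 3138428376721/8916100448256.
Summing the indicators: E[X] = Σ_H E[X_H] = 19958400 · p^{12} = 19958400 · 3138428376721/8916100448256 = 6041474625187925/859963392.
Numerically: E[X] ≈ 7.0253e+06.

E[X] = 19958400 · (11/12)^{12} = 6041474625187925/859963392 ≈ 7.0253e+06.


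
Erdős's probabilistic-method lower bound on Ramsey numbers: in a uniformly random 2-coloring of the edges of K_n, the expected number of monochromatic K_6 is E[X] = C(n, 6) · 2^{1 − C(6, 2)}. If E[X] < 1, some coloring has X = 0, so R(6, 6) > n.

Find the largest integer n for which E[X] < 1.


We need C(n, 6) · 2^{1 − 15} < 1, i.e. C(n, 6) < 2^{15 − 1} = 16384.
Check values of n near the boundary:
  n = 12: C(12, 6) = 924; 924 < 16384? YES
  n = 13: C(13, 6) = 1716; 1716 < 16384? YES
  n = 14: C(14, 6) = 3003; 3003 < 16384? YES
  n = 15: C(15, 6) = 5005; 5005 < 16384? YES
  n = 16: C(16, 6) = 8008; 8008 < 16384? YES
  n = 17: C(17, 6) = 12376; 12376 < 16384? YES
  n = 18: C(18, 6) = 18564; 18564 < 16384? NO
The largest n with C(n, 6) < 16384 is n = 17 (where E[X] = 1547/2048 ≈ 0.75537). Hence R(6, 6) > 17, i.e. R(6, 6) ≥ 18.

Largest n = 17; hence R(6, 6) > 17.


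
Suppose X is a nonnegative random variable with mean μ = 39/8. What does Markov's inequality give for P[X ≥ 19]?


μ = E[X] = 39/8, a = 19.
Markov: P[X ≥ 19] ≤ μ/a = (39/8)/19 = 39/152.
Numerically: ≈ 0.257.
(Since a = 19 > μ = 4.875, the bound 39/152 is < 1 and informative.)

P[X ≥ 19] ≤ 39/152 ≈ 0.257.


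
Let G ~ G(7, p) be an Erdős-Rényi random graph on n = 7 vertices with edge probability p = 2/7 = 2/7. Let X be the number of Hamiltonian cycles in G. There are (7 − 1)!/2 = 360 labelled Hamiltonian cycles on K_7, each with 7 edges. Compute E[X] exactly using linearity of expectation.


K_7 has (7 − 1)!/2 = 360 labelled Hamiltonian cycles.
For each such Hamiltonian cycle H, let X_H = 1 if all 7 edges of H are present in G. Then P[X_H = 1] = p^{7} = (2/7)^{7} = 128/823543.
Summing the indicators: E[X] = Σ_H E[X_H] = 360 · p^{7} = 360 · 128/823543 = 46080/823543.
Numerically: E[X] ≈ 0.0559534.

E[X] = 360 · (2/7)^{7} = 46080/823543 ≈ 0.0559534.


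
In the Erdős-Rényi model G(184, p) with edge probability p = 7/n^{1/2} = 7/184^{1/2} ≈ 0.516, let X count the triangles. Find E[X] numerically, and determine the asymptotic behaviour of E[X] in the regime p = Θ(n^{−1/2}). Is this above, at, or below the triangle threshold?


Number of potential triangles: C(184, 3) = 1021384.
Each occurs with probability p³ ≈ (0.516)³ ≈ 1.374255e-01.
By linearity: E[X] = C(184, 3)·p³ ≈ 1021384 · 1.374255e-01 ≈ 140364.2262.
Since α = 1/2 < 1, p = c/n^{1/2} ≫ 1/n is above the triangle threshold p ~ 1/n. Asymptotically E[X] ~ (c³/6)·n^{3(1−α)} = (7³/6)·n^{1.5} → ∞; triangles are abundant w.h.p.

E[X] ≈ 140364.2262; in regime p = Θ(1/n^{1/2}) E[X] diverges (above the triangle threshold p ~ 1/n).


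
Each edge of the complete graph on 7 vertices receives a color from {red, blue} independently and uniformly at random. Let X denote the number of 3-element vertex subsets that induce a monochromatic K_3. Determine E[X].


Let X = Σ_S X_S over the C(7, 3) = 35 subsets S of size 3, where X_S = 1 if the K_3 on S is monochromatic.
For a fixed S, the K_3 on S has C(3, 2) = 3 edges. P[all 3 edges red] = (1/2)^3, and likewise for blue, so P[monochromatic] = 2·(1/2)^3 = 2^{1 − 3} = 1/4.
By linearity of expectation: E[X] = C(7, 3) · 2^{1 − 3} = 35 · 1/4 = 35/4.
Numerically: E[X] ≈ 8.750000.

E[X] = C(7,3)·2^(1−C(3,2)) = 35/4 ≈ 8.750000.


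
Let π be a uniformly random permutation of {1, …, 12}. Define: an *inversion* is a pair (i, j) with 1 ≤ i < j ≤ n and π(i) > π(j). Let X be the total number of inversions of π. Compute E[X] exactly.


Write X = Σ X_I over the C(12, 2) = 66 pairs i < j, with X_I the indicator of one inversion.
There are 66 indicators.
For each fixed pair i < j, the values π(i) and π(j) are two distinct elements of {1, …, 12} in uniformly random order; by symmetry P[π(i) > π(j)] = 1/2.
By linearity: E[X] = 66 · (1/2) = C(12, 2) · (1/2) = 66/2 = 33 ≈ 33.000.

E[X] = 33 = 33.000.


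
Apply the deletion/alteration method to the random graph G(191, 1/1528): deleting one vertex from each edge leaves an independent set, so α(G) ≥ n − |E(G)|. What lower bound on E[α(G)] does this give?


E[|E(G)|] = C(191, 2)·p = 18145 · (1/1528) = 95/8.
E[α(G)] ≥ n − E[|E(G)|] = 191 − 95/8 = 1433/8.
Numerically: ≈ 179.125.
(This is only a lower bound; the true E[α(G)] may be larger.)

E[α(G)] ≥ 1433/8 ≈ 179.125.


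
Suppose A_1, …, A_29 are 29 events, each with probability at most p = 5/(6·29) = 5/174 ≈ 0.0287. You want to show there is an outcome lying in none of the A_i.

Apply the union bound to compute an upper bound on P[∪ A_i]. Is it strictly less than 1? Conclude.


Union bound: P[∪_{i=1}^{29} A_i] ≤ Σ_i P[A_i] ≤ 29·p = 29·(5/174) = 5/6.
Numerically: 5/6 ≈ 0.8333.
Is 5/6 < 1? YES.
Since P[∪ A_i] ≤ 5/6 < 1, the complement has P[∩ A_i^c] ≥ 1 − 5/6 = 1/6 > 0, so some outcome avoids every A_i.

29·p = 5/6 ≈ 0.8333; existence CERTIFIED by the union bound.


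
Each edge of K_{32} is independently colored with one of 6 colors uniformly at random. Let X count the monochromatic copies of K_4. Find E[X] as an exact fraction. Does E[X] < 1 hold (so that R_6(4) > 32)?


E[X] = C(32, 4) · 6^{1 − 6} = 35960 · 6^{−5} = 35960/7776.
As a reduced fraction: E[X] = 4495/972 ≈ 4.6245.
Is E[X] < 1? NO.
Since E[X] ≥ 1, the first-moment bound is inconclusive at n = 32; it does NOT by itself certify R_6(4) > 32.

E[X] = 4495/972 ≈ 4.6245; E[X] ≥ 1; first-moment method inconclusive here.


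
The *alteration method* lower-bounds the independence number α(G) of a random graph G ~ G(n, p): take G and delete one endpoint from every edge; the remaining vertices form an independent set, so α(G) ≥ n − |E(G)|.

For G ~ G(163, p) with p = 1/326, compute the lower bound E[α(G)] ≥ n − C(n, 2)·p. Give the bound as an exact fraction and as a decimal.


E[|E(G)|] = C(163, 2)·p = 13203 · (1/326) = 81/2.
E[α(G)] ≥ n − E[|E(G)|] = 163 − 81/2 = 245/2.
Numerically: ≈ 122.5000.
(This is only a lower bound; the true E[α(G)] may be larger.)

E[α(G)] ≥ 245/2 ≈ 122.5000.


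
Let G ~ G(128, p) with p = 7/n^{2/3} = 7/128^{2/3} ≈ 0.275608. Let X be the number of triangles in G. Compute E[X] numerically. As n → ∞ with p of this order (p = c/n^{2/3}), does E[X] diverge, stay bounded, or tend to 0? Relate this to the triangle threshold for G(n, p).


Number of potential triangles: C(128, 3) = 341376.
Each occurs with probability p³ ≈ (0.275608)³ ≈ 2.09350586e-02.
By linearity: E[X] = C(128, 3)·p³ ≈ 341376 · 2.09350586e-02 ≈ 7146.726563.
Since α = 2/3 < 1, p = c/n^{2/3} ≫ 1/n is above the triangle threshold p ~ 1/n. Asymptotically E[X] ~ (c³/6)·n^{3(1−α)} = (7³/6)·n^{1} → ∞; triangles are abundant w.h.p.

E[X] ≈ 7146.726563; in regime p = Θ(1/n^{2/3}) E[X] diverges (above the triangle threshold p ~ 1/n).


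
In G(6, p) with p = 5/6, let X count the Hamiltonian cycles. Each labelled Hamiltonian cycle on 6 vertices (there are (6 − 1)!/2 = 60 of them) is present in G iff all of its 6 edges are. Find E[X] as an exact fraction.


K_6 has (6 − 1)!/2 = 60 labelled Hamiltonian cycles.
For each such Hamiltonian cycle H, let X_H = 1 if all 6 edges of H are present in G. Then P[X_H = 1] = p^{6} = (5/6)^{6} = 15625/46656.
By linearity: E[X] = Σ_H E[X_H] = 60 · p^{6} = 60 · 15625/46656 = 78125/3888.
Numerically: E[X] ≈ 20.09.

E[X] = 60 · (5/6)^{6} = 78125/3888 ≈ 20.09.


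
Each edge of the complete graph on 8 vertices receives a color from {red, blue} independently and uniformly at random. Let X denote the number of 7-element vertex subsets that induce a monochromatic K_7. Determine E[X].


Let X = Σ_S X_S over the C(8, 7) = 8 subsets S of size 7, where X_S = 1 if the K_7 on S is monochromatic.
For a fixed S, the K_7 on S has C(7, 2) = 21 edges. P[all 21 edges red] = (1/2)^21, and likewise for blue, so P[monochromatic] = 2·(1/2)^21 = 2^{1 − 21} = 1/1048576.
By linearity: E[X] = C(8, 7) · 2^{1 − 21} = 8 · 1/1048576 = 1/131072.
Numerically: E[X] ≈ 0.0000.

E[X] = C(8,7)·2^(1−C(7,2)) = 1/131072 ≈ 0.0000.


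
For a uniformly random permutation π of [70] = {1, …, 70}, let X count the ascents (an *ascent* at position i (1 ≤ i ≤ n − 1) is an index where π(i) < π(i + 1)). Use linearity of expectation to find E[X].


Write X = Σ X_I over i = 1, …, 69, with X_I the indicator of one ascent.
There are 69 indicators.
For each fixed i, the pair (π(i), π(i+1)) is a uniformly random ordered pair of distinct values from {1, …, 70}; by symmetry P[π(i) < π(i+1)] = 1/2.
By linearity: E[X] = 69 · (1/2) = (70 − 1) · (1/2) = 69/2 ≈ 34.50000.

E[X] = 69/2 = 34.50000.


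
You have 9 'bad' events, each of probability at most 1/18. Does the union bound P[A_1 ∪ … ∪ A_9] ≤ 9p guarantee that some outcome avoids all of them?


Union bound: P[∪_{i=1}^{9} A_i] ≤ Σ_i P[A_i] ≤ 9·p = 9·(1/18) = 1/2.
Numerically: 1/2 ≈ 0.500000.
Is 1/2 < 1? YES.
Since P[∪ A_i] ≤ 1/2 < 1, the complement has P[∩ A_i^c] ≥ 1 − 1/2 = 1/2 > 0, so some outcome avoids every A_i.

9·p = 1/2 ≈ 0.500000; existence CERTIFIED by the union bound.


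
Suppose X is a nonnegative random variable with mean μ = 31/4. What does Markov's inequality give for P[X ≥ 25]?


μ = E[X] = 31/4, a = 25.
Markov: P[X ≥ 25] ≤ μ/a = (31/4)/25 = 31/100.
Numerically: ≈ 0.310000.
(Since a = 25 > μ = 7.750000, the bound 31/100 is < 1 and informative.)

P[X ≥ 25] ≤ 31/100 ≈ 0.310000.


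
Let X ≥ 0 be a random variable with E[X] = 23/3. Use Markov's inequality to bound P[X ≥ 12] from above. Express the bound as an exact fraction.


μ = E[X] = 23/3, a = 12.
Markov: P[X ≥ 12] ≤ μ/a = (23/3)/12 = 23/36.
Numerically: ≈ 0.63889.
(Since a = 12 > μ = 7.66667, the bound 23/36 is < 1 and informative.)

P[X ≥ 12] ≤ 23/36 ≈ 0.63889.


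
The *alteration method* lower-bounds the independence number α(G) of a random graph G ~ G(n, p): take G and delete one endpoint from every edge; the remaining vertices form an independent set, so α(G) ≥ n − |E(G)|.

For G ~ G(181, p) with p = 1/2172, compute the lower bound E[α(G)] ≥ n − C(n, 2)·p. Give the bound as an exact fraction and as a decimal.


E[|E(G)|] = C(181, 2)·p = 16290 · (1/2172) = 15/2.
E[α(G)] ≥ n − E[|E(G)|] = 181 − 15/2 = 347/2.
Numerically: ≈ 173.50000.
(This is only a lower bound; the true E[α(G)] may be larger.)

E[α(G)] ≥ 347/2 ≈ 173.50000.


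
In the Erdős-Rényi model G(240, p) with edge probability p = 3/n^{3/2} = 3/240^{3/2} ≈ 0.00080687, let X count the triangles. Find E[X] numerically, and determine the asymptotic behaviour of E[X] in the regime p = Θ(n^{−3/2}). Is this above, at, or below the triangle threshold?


Number of potential triangles: C(240, 3) = 2275280.
Each occurs with probability p³ ≈ (0.00080687)³ ≈ 5.2530699e-10.
By linearity: E[X] = C(240, 3)·p³ ≈ 2275280 · 5.2530699e-10 ≈ 0.00120.
Since α = 3/2 > 1, p = c/n^{3/2} = o(1/n) is below the triangle threshold p ~ 1/n. Asymptotically E[X] ~ (c³/6)·n^{3(1−α)} = (3³/6)·n^{-1.5} → 0, so by Markov's inequality G has no triangles w.h.p.

E[X] ≈ 0.00120; in regime p = Θ(1/n^{3/2}) E[X] tends to 0 (below the triangle threshold p ~ 1/n).


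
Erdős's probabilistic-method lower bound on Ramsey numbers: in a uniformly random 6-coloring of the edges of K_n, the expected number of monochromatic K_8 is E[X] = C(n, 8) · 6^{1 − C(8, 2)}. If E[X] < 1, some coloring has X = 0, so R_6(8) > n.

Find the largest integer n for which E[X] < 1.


We need C(n, 8) · 6^{1 − 28} < 1, i.e. C(n, 8) < 6^{28 − 1} = 1023490369077469249536.
Check values of n near the boundary:
  n = 1589: C(1589, 8) = 990389025825605844438; 990389025825605844438 < 1023490369077469249536? YES
  n = 1590: C(1590, 8) = 995397314198933813310; 995397314198933813310 < 1023490369077469249536? YES
  n = 1591: C(1591, 8) = 1000427749141189953870; 1000427749141189953870 < 1023490369077469249536? YES
  n = 1592: C(1592, 8) = 1005480414540892933435; 1005480414540892933435 < 1023490369077469249536? YES
  n = 1593: C(1593, 8) = 1010555394551193970323; 1010555394551193970323 < 1023490369077469249536? YES
  n = 1594: C(1594, 8) = 1015652773590544255167; 1015652773590544255167 < 1023490369077469249536? YES
  n = 1595: C(1595, 8) = 1020772636343363633895; 1020772636343363633895 < 1023490369077469249536? YES
  n = 1596: C(1596, 8) = 1025915067760710553965; 1025915067760710553965 < 1023490369077469249536? NO
  n = 1597: C(1597, 8) = 1031080153060953275445; 1031080153060953275445 < 1023490369077469249536? NO
The largest n with C(n, 8) < 1023490369077469249536 is n = 1595 (where E[X] = 113419181815929292655/113721152119718805504 ≈ 0.997). Hence R_6(8) > 1595, i.e. R_6(8) ≥ 1596.

Largest n = 1595; hence R_6(8) > 1595.


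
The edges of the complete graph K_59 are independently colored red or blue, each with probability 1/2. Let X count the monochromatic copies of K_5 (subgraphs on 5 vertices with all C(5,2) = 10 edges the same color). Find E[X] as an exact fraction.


Let X = Σ_S X_S over the C(59, 5) = 5006386 subsets S of size 5, where X_S = 1 if the K_5 on S is monochromatic.
For a fixed S, the K_5 on S has C(5, 2) = 10 edges. P[all 10 edges red] = (1/2)^10, and likewise for blue, so P[monochromatic] = 2·(1/2)^10 = 2^{1 − 10} = 1/512.
By linearity of expectation: E[X] = C(59, 5) · 2^{1 − 10} = 5006386 · 1/512 = 2503193/256.
Numerically: E[X] ≈ 9778.097656.

E[X] = C(59,5)·2^(1−C(5,2)) = 2503193/256 ≈ 9778.097656.


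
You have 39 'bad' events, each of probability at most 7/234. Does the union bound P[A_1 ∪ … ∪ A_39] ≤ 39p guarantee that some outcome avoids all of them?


Union bound: P[∪_{i=1}^{39} A_i] ≤ Σ_i P[A_i] ≤ 39·p = 39·(7/234) = 7/6.
Numerically: 7/6 ≈ 1.166667.
Is 7/6 < 1? NO.
Since the bound 7/6 is ≥ 1, the union bound is uninformative here; it does NOT by itself certify existence.

39·p = 7/6 ≈ 1.166667; existence NOT certified by the union bound.


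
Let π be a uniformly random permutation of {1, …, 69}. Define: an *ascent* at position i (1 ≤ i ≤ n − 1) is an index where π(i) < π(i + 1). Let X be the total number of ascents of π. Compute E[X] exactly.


Write X = Σ X_I over i = 1, …, 68, with X_I the indicator of one ascent.
There are 68 indicators.
For each fixed i, the pair (π(i), π(i+1)) is a uniformly random ordered pair of distinct values from {1, …, 69}; by symmetry P[π(i) < π(i+1)] = 1/2.
By linearity: E[X] = 68 · (1/2) = (69 − 1) · (1/2) = 34 ≈ 34.00000.

E[X] = 34 = 34.00000.


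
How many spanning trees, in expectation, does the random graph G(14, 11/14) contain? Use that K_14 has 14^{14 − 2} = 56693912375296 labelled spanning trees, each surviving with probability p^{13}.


K_14 has 14^{14 − 2} = 56693912375296 labelled spanning trees.
For each such spanning tree H, let X_H = 1 if all 13 edges of H are present in G. Then P[X_H = 1] = p^{13} = (11/14)^{13} = 34522712143931/793714773254144.
By linearity: E[X] = Σ_H E[X_H] = 56693912375296 · p^{13} = 56693912375296 · 34522712143931/793714773254144 = 34522712143931/14.
Numerically: E[X] ≈ 2.466e+12.

E[X] = 56693912375296 · (11/14)^{13} = 34522712143931/14 ≈ 2.466e+12.


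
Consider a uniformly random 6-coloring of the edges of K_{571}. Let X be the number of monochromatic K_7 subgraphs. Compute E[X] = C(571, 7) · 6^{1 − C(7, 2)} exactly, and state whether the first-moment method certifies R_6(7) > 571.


E[X] = C(571, 7) · 6^{1 − 21} = 3784329711421830 · 6^{−20} = 3784329711421830/3656158440062976.
As a reduced fraction: E[X] = 70080179841145/67706637778944 ≈ 1.0350563.
Is E[X] < 1? NO.
Since E[X] ≥ 1, the first-moment bound is inconclusive at n = 571; it does NOT by itself certify R_6(7) > 571.

E[X] = 70080179841145/67706637778944 ≈ 1.0350563; E[X] ≥ 1; first-moment method inconclusive here.


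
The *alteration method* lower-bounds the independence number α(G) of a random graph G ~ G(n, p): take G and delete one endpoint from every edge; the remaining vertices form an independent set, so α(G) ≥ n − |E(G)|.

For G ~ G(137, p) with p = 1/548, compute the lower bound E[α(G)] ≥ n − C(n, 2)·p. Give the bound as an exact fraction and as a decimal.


E[|E(G)|] = C(137, 2)·p = 9316 · (1/548) = 17.
E[α(G)] ≥ n − E[|E(G)|] = 137 − 17 = 120.
Numerically: ≈ 120.000.
(This is only a lower bound; the true E[α(G)] may be larger.)

E[α(G)] ≥ 120 ≈ 120.000.


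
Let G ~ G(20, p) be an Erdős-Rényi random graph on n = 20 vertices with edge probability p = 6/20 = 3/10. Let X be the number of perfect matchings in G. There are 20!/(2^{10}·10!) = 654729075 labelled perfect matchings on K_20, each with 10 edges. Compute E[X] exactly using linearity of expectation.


K_20 has 20!/(2^{10}·10!) = 654729075 labelled perfect matchings.
For each such perfect matching H, let X_H = 1 if all 10 edges of H are present in G. Then P[X_H = 1] = p^{10} = (3/10)^{10} = 59049/10000000000.
By linearity: E[X] = Σ_H E[X_H] = 654729075 · p^{10} = 654729075 · 59049/10000000000 = 1546443885987/400000000.
Numerically: E[X] ≈ 3866.

E[X] = 654729075 · (3/10)^{10} = 1546443885987/400000000 ≈ 3866.


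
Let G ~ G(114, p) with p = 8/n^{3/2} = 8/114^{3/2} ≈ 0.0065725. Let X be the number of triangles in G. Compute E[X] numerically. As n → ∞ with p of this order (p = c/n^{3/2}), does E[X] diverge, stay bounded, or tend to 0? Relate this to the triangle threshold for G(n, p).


Number of potential triangles: C(114, 3) = 240464.
Each occurs with probability p³ ≈ (0.0065725)³ ≈ 2.8392140e-07.
By linearity: E[X] = C(114, 3)·p³ ≈ 240464 · 2.8392140e-07 ≈ 0.06827.
Since α = 3/2 > 1, p = c/n^{3/2} = o(1/n) is below the triangle threshold p ~ 1/n. Asymptotically E[X] ~ (c³/6)·n^{3(1−α)} = (8³/6)·n^{-1.5} → 0, so by Markov's inequality G has no triangles w.h.p.

E[X] ≈ 0.06827; in regime p = Θ(1/n^{3/2}) E[X] tends to 0 (below the triangle threshold p ~ 1/n).


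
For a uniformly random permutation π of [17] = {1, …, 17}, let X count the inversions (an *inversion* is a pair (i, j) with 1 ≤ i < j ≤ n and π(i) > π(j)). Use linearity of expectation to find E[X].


Write X = Σ X_I over the C(17, 2) = 136 pairs i < j, with X_I the indicator of one inversion.
There are 136 indicators.
For each fixed pair i < j, the values π(i) and π(j) are two distinct elements of {1, …, 17} in uniformly random order; by symmetry P[π(i) > π(j)] = 1/2.
By linearity: E[X] = 136 · (1/2) = C(17, 2) · (1/2) = 136/2 = 68 ≈ 68.000000.

E[X] = 68 = 68.000000.


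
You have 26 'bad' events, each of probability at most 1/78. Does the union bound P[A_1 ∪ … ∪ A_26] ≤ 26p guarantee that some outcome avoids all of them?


Union bound: P[∪_{i=1}^{26} A_i] ≤ Σ_i P[A_i] ≤ 26·p = 26·(1/78) = 1/3.
Numerically: 1/3 ≈ 0.333.
Is 1/3 < 1? YES.
Since P[∪ A_i] ≤ 1/3 < 1, the complement has P[∩ A_i^c] ≥ 1 − 1/3 = 2/3 > 0, so some outcome avoids every A_i.

26·p = 1/3 ≈ 0.333; existence CERTIFIED by the union bound.


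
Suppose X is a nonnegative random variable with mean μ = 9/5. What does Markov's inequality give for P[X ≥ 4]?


μ = E[X] = 9/5, a = 4.
Markov: P[X ≥ 4] ≤ μ/a = (9/5)/4 = 9/20.
Numerically: ≈ 0.450000.
(Since a = 4 > μ = 1.800000, the bound 9/20 is < 1 and informative.)

P[X ≥ 4] ≤ 9/20 ≈ 0.450000.


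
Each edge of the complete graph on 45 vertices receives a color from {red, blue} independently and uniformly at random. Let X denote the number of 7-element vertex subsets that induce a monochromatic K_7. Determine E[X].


Let X = Σ_S X_S over the C(45, 7) = 45379620 subsets S of size 7, where X_S = 1 if the K_7 on S is monochromatic.
For a fixed S, the K_7 on S has C(7, 2) = 21 edges. P[all 21 edges red] = (1/2)^21, and likewise for blue, so P[monochromatic] = 2·(1/2)^21 = 2^{1 − 21} = 1/1048576.
Summing: E[X] = C(45, 7) · 2^{1 − 21} = 45379620 · 1/1048576 = 11344905/262144.
Numerically: E[X] ≈ 43.27738.

E[X] = C(45,7)·2^(1−C(7,2)) = 11344905/262144 ≈ 43.27738.


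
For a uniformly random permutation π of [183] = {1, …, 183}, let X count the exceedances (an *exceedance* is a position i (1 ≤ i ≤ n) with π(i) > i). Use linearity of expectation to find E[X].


Write X = Σ_{i=1}^{183} X_i, where X_i = 1_{π(i) > i}.
For each fixed i, π(i) is uniform over {1, …, 183} (marginal of a uniform permutation), so P[π(i) > i] = (n − i)/n. Summing: Σ_{i=1}^{183} (n − i)/n = (0 + 1 + … + 182)/183 = 183(183 − 1)/(2·183) = (183 − 1)/2.
Hence E[X] = Σ_{i=1}^{183} (183 − i)/183 = 91 ≈ 91.0000.

E[X] = 91 = 91.0000.


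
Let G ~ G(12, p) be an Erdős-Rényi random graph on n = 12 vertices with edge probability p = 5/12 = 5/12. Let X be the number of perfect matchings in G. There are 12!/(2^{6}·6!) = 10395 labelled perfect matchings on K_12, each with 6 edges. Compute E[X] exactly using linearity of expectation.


K_12 has 12!/(2^{6}·6!) = 10395 labelled perfect matchings.
For each such perfect matching H, let X_H = 1 if all 6 edges of H are present in G. Then P[X_H = 1] = p^{6} = (5/12)^{6} = 15625/2985984.
By linearity of expectation: E[X] = Σ_H E[X_H] = 10395 · p^{6} = 10395 · 15625/2985984 = 6015625/110592.
Numerically: E[X] ≈ 54.39.

E[X] = 10395 · (5/12)^{6} = 6015625/110592 ≈ 54.39.


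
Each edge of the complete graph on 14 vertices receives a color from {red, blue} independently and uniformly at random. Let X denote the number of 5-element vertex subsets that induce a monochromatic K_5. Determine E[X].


Let X = Σ_S X_S over the C(14, 5) = 2002 subsets S of size 5, where X_S = 1 if the K_5 on S is monochromatic.
For a fixed S, the K_5 on S has C(5, 2) = 10 edges. P[all 10 edges red] = (1/2)^10, and likewise for blue, so P[monochromatic] = 2·(1/2)^10 = 2^{1 − 10} = 1/512.
Summing: E[X] = C(14, 5) · 2^{1 − 10} = 2002 · 1/512 = 1001/256.
Numerically: E[X] ≈ 3.9102.

E[X] = C(14,5)·2^(1−C(5,2)) = 1001/256 ≈ 3.9102.


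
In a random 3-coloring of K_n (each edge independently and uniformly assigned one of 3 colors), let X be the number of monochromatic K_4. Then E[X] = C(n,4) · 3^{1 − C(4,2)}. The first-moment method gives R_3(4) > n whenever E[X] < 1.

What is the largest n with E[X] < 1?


We need C(n, 4) · 3^{1 − 6} < 1, i.e. C(n, 4) < 3^{6 − 1} = 243.
Check values of n near the boundary:
  n = 7: C(7, 4) = 35; 35 < 243? YES
  n = 8: C(8, 4) = 70; 70 < 243? YES
  n = 9: C(9, 4) = 126; 126 < 243? YES
  n = 10: C(10, 4) = 210; 210 < 243? YES
  n = 11: C(11, 4) = 330; 330 < 243? NO
  n = 12: C(12, 4) = 495; 495 < 243? NO
  n = 13: C(13, 4) = 715; 715 < 243? NO
The largest n with C(n, 4) < 243 is n = 10 (where E[X] = 70/81 ≈ 0.8642). Hence R_3(4) > 10, i.e. R_3(4) ≥ 11.

Largest n = 10; hence R_3(4) > 10.


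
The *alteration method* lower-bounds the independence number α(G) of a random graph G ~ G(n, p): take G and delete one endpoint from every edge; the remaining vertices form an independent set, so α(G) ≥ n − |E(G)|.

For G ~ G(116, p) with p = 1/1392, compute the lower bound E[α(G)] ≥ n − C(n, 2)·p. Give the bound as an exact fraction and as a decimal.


E[|E(G)|] = C(116, 2)·p = 6670 · (1/1392) = 115/24.
E[α(G)] ≥ n − E[|E(G)|] = 116 − 115/24 = 2669/24.
Numerically: ≈ 111.208.
(This is only a lower bound; the true E[α(G)] may be larger.)

E[α(G)] ≥ 2669/24 ≈ 111.208.


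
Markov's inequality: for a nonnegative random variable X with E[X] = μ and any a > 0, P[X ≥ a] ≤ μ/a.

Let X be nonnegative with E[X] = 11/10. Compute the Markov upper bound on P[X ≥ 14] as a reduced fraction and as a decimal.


μ = E[X] = 11/10, a = 14.
Markov: P[X ≥ 14] ≤ μ/a = (11/10)/14 = 11/140.
Numerically: ≈ 0.079.
(Since a = 14 > μ = 1.100, the bound 11/140 is < 1 and informative.)

P[X ≥ 14] ≤ 11/140 ≈ 0.079.


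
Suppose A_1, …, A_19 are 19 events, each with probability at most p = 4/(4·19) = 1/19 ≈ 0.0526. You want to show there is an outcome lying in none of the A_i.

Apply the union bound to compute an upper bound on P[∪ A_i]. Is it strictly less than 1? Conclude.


Union bound: P[∪_{i=1}^{19} A_i] ≤ Σ_i P[A_i] ≤ 19·p = 19·(1/19) = 1.
Numerically: 1 ≈ 1.0000.
Is 1 < 1? NO.
Since the bound 1 is ≥ 1, the union bound is uninformative here; it does NOT by itself certify existence.

19·p = 1 ≈ 1.0000; existence NOT certified by the union bound.


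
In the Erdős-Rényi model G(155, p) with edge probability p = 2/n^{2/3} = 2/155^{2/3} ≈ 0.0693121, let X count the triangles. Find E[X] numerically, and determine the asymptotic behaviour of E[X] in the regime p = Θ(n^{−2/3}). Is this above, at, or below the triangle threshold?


Number of potential triangles: C(155, 3) = 608685.
Each occurs with probability p³ ≈ (0.0693121)³ ≈ 3.32986472e-04.
By linearity: E[X] = C(155, 3)·p³ ≈ 608685 · 3.32986472e-04 ≈ 202.683871.
Since α = 2/3 < 1, p = c/n^{2/3} ≫ 1/n is above the triangle threshold p ~ 1/n. Asymptotically E[X] ~ (c³/6)·n^{3(1−α)} = (2³/6)·n^{1} → ∞; triangles are abundant w.h.p.

E[X] ≈ 202.683871; in regime p = Θ(1/n^{2/3}) E[X] diverges (above the triangle threshold p ~ 1/n).


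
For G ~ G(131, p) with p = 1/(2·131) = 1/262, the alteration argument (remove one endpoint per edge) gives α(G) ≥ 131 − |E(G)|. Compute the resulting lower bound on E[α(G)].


E[|E(G)|] = C(131, 2)·p = 8515 · (1/262) = 65/2.
E[α(G)] ≥ n − E[|E(G)|] = 131 − 65/2 = 197/2.
Numerically: ≈ 98.50000.
(This is only a lower bound; the true E[α(G)] may be larger.)

E[α(G)] ≥ 197/2 ≈ 98.50000.


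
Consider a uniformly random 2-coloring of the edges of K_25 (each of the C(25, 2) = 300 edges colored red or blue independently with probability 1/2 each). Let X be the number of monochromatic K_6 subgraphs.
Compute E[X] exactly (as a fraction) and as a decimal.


Let X = Σ_S X_S over the C(25, 6) = 177100 subsets S of size 6, where X_S = 1 if the K_6 on S is monochromatic.
For a fixed S, the K_6 on S has C(6, 2) = 15 edges. P[all 15 edges red] = (1/2)^15, and likewise for blue, so P[monochromatic] = 2·(1/2)^15 = 2^{1 − 15} = 1/16384.
By linearity: E[X] = C(25, 6) · 2^{1 − 15} = 177100 · 1/16384 = 44275/4096.
Numerically: E[X] ≈ 10.809326.

E[X] = C(25,6)·2^(1−C(6,2)) = 44275/4096 ≈ 10.809326.


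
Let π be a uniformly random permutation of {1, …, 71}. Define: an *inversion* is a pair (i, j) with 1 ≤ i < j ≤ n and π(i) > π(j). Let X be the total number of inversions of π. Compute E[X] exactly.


Write X = Σ X_I over the C(71, 2) = 2485 pairs i < j, with X_I the indicator of one inversion.
There are 2485 indicators.
For each fixed pair i < j, the values π(i) and π(j) are two distinct elements of {1, …, 71} in uniformly random order; by symmetry P[π(i) > π(j)] = 1/2.
By linearity: E[X] = 2485 · (1/2) = C(71, 2) · (1/2) = 2485/2 = 2485/2 ≈ 1242.50000.

E[X] = 2485/2 = 1242.50000.


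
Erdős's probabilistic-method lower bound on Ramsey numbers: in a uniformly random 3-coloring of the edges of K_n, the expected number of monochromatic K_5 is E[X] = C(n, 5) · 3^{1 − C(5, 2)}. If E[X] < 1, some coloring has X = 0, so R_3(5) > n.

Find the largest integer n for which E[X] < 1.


We need C(n, 5) · 3^{1 − 10} < 1, i.e. C(n, 5) < 3^{10 − 1} = 19683.
Check values of n near the boundary:
  n = 16: C(16, 5) = 4368; 4368 < 19683? YES
  n = 17: C(17, 5) = 6188; 6188 < 19683? YES
  n = 18: C(18, 5) = 8568; 8568 < 19683? YES
  n = 19: C(19, 5) = 11628; 11628 < 19683? YES
  n = 20: C(20, 5) = 15504; 15504 < 19683? YES
  n = 21: C(21, 5) = 20349; 20349 < 19683? NO
  n = 22: C(22, 5) = 26334; 26334 < 19683? NO
The largest n with C(n, 5) < 19683 is n = 20 (where E[X] = 5168/6561 ≈ 0.787685). Hence R_3(5) > 20, i.e. R_3(5) ≥ 21.

Largest n = 20; hence R_3(5) > 20.


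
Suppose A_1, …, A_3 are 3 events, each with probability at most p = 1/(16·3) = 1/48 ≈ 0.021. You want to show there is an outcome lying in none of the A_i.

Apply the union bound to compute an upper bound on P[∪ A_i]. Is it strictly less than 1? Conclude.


Union bound: P[∪_{i=1}^{3} A_i] ≤ Σ_i P[A_i] ≤ 3·p = 3·(1/48) = 1/16.
Numerically: 1/16 ≈ 0.062.
Is 1/16 < 1? YES.
Since P[∪ A_i] ≤ 1/16 < 1, the complement has P[∩ A_i^c] ≥ 1 − 1/16 = 15/16 > 0, so some outcome avoids every A_i.

3·p = 1/16 ≈ 0.062; existence CERTIFIED by the union bound.


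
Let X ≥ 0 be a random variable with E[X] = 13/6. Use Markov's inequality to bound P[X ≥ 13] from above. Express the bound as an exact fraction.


μ = E[X] = 13/6, a = 13.
Markov: P[X ≥ 13] ≤ μ/a = (13/6)/13 = 1/6.
Numerically: ≈ 0.16667.
(Since a = 13 > μ = 2.16667, the bound 1/6 is < 1 and informative.)

P[X ≥ 13] ≤ 1/6 ≈ 0.16667.


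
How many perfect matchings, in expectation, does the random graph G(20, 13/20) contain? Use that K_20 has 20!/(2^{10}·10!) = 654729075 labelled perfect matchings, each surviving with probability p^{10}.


K_20 has 20!/(2^{10}·10!) = 654729075 labelled perfect matchings.
For each such perfect matching H, let X_H = 1 if all 10 edges of H are present in G. Then P[X_H = 1] = p^{10} = (13/20)^{10} = 137858491849/10240000000000.
Summing the indicators: E[X] = Σ_H E[X_H] = 654729075 · p^{10} = 654729075 · 137858491849/10240000000000 = 3610398513967632387/409600000000.
Numerically: E[X] ≈ 8.81445e+06.

E[X] = 654729075 · (13/20)^{10} = 3610398513967632387/409600000000 ≈ 8.81445e+06.


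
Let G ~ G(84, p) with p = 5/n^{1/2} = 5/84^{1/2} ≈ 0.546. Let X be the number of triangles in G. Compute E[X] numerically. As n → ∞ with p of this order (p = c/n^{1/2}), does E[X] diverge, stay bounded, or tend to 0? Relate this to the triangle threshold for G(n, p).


Number of potential triangles: C(84, 3) = 95284.
Each occurs with probability p³ ≈ (0.546)³ ≈ 1.62365e-01.
By linearity: E[X] = C(84, 3)·p³ ≈ 95284 · 1.62365e-01 ≈ 15470.739.
Since α = 1/2 < 1, p = c/n^{1/2} ≫ 1/n is above the triangle threshold p ~ 1/n. Asymptotically E[X] ~ (c³/6)·n^{3(1−α)} = (5³/6)·n^{1.5} → ∞; triangles are abundant w.h.p.

E[X] ≈ 15470.739; in regime p = Θ(1/n^{1/2}) E[X] diverges (above the triangle threshold p ~ 1/n).


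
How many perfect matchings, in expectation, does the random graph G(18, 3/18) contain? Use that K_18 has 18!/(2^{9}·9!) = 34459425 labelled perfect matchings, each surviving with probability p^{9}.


K_18 has 18!/(2^{9}·9!) = 34459425 labelled perfect matchings.
For each such perfect matching H, let X_H = 1 if all 9 edges of H are present in G. Then P[X_H = 1] = p^{9} = (1/6)^{9} = 1/10077696.
By linearity: E[X] = Σ_H E[X_H] = 34459425 · p^{9} = 34459425 · 1/10077696 = 425425/124416.
Numerically: E[X] ≈ 3.419.

E[X] = 34459425 · (1/6)^{9} = 425425/124416 ≈ 3.419.


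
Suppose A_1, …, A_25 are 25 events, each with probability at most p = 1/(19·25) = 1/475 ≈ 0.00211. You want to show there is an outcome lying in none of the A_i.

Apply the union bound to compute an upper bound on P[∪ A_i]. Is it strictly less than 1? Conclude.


Union bound: P[∪_{i=1}^{25} A_i] ≤ Σ_i P[A_i] ≤ 25·p = 25·(1/475) = 1/19.
Numerically: 1/19 ≈ 0.05263.
Is 1/19 < 1? YES.
Since P[∪ A_i] ≤ 1/19 < 1, the complement has P[∩ A_i^c] ≥ 1 − 1/19 = 18/19 > 0, so some outcome avoids every A_i.

25·p = 1/19 ≈ 0.05263; existence CERTIFIED by the union bound.


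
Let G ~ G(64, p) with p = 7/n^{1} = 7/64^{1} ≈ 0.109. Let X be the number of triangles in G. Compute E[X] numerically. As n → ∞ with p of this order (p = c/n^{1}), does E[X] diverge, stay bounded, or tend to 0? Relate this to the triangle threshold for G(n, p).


Number of potential triangles: C(64, 3) = 41664.
Each occurs with probability p³ ≈ (0.109)³ ≈ 1.30844e-03.
By linearity: E[X] = C(64, 3)·p³ ≈ 41664 · 1.30844e-03 ≈ 54.515.
Here α = 1, so p = 7/n is exactly at the triangle threshold p ~ 1/n. Asymptotically E[X] → c³/6 = 7³/6 = 343/6 ≈ 57.167, a bounded constant. In this regime the triangle count is asymptotically Poisson(c³/6).

E[X] ≈ 54.515; in regime p = Θ(1/n^{1}) E[X] stays bounded (at the triangle threshold p ~ 1/n).


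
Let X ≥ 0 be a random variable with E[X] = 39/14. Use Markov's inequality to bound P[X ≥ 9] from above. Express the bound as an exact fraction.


μ = E[X] = 39/14, a = 9.
Markov: P[X ≥ 9] ≤ μ/a = (39/14)/9 = 13/42.
Numerically: ≈ 0.309524.
(Since a = 9 > μ = 2.785714, the bound 13/42 is < 1 and informative.)

P[X ≥ 9] ≤ 13/42 ≈ 0.309524.


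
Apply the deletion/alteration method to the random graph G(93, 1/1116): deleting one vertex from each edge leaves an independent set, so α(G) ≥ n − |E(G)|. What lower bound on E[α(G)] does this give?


E[|E(G)|] = C(93, 2)·p = 4278 · (1/1116) = 23/6.
E[α(G)] ≥ n − E[|E(G)|] = 93 − 23/6 = 535/6.
Numerically: ≈ 89.16667.
(This is only a lower bound; the true E[α(G)] may be larger.)

E[α(G)] ≥ 535/6 ≈ 89.16667.


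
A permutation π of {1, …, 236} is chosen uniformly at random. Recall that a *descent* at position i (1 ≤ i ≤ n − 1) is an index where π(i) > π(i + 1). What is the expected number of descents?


Write X = Σ X_I over i = 1, …, 235, with X_I the indicator of one descent.
There are 235 indicators.
For each fixed i, the pair (π(i), π(i+1)) is a uniformly random ordered pair of distinct values from {1, …, 236}; by symmetry P[π(i) > π(i+1)] = 1/2.
By linearity: E[X] = 235 · (1/2) = (236 − 1) · (1/2) = 235/2 ≈ 117.50000.

E[X] = 235/2 = 117.50000.


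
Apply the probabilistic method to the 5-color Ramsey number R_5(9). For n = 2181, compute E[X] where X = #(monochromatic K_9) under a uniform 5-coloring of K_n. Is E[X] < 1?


E[X] = C(2181, 9) · 5^{1 − 36} = 3026635205263909847920400 · 5^{−35} = 3026635205263909847920400/2910383045673370361328125.
As a reduced fraction: E[X] = 121065408210556393916816/116415321826934814453125 ≈ 1.040.
Is E[X] < 1? NO.
Since E[X] ≥ 1, the first-moment bound is inconclusive at n = 2181; it does NOT by itself certify R_5(9) > 2181.

E[X] = 121065408210556393916816/116415321826934814453125 ≈ 1.040; E[X] ≥ 1; first-moment method inconclusive here.


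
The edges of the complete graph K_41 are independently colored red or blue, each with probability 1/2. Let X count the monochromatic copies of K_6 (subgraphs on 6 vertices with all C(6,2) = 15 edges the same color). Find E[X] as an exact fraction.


Let X = Σ_S X_S over the C(41, 6) = 4496388 subsets S of size 6, where X_S = 1 if the K_6 on S is monochromatic.
For a fixed S, the K_6 on S has C(6, 2) = 15 edges. P[all 15 edges red] = (1/2)^15, and likewise for blue, so P[monochromatic] = 2·(1/2)^15 = 2^{1 − 15} = 1/16384.
Summing: E[X] = C(41, 6) · 2^{1 − 15} = 4496388 · 1/16384 = 1124097/4096.
Numerically: E[X] ≈ 274.4377.

E[X] = C(41,6)·2^(1−C(6,2)) = 1124097/4096 ≈ 274.4377.


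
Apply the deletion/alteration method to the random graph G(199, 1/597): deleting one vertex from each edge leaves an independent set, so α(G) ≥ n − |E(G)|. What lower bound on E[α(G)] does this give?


E[|E(G)|] = C(199, 2)·p = 19701 · (1/597) = 33.
E[α(G)] ≥ n − E[|E(G)|] = 199 − 33 = 166.
Numerically: ≈ 166.000000.
(This is only a lower bound; the true E[α(G)] may be larger.)

E[α(G)] ≥ 166 ≈ 166.000000.
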